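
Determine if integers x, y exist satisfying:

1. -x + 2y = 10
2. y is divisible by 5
Yes

Take x = -10, y = 0. Substituting into each constraint:
  (1) 10 + 2(0) = 10 ✓
  (2) 0 = 5 × 0, remainder 0 ✓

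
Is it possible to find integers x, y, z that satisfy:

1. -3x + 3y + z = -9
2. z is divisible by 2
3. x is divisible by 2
Yes

Take x = 0, y = -3, z = 0. Substituting into each constraint:
  (1) -3(0) + 3(-3) + 0 = -9 ✓
  (2) 0 = 2 × 0, remainder 0 ✓
  (3) 0 = 2 × 0, remainder 0 ✓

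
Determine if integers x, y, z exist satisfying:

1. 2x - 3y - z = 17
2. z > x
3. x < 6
Yes

Take x = 0, y = -6, z = 1. Substituting into each constraint:
  (1) 2(0) - 3(-6) + (-1) = 17 ✓
  (2) 1 > 0 ✓
  (3) 0 < 6 ✓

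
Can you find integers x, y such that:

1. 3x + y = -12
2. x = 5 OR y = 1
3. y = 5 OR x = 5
Yes

Take x = 5, y = -27. Substituting into each constraint:
  (1) 3(5) + (-27) = -12 ✓
  (2) x = 5, target 5 ✓ (first branch holds)
  (3) x = 5, target 5 ✓ (second branch holds)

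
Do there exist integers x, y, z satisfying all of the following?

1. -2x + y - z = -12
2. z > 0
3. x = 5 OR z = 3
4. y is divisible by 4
Yes

Take x = 5, y = 4, z = 6. Substituting into each constraint:
  (1) -2(5) + 4 + (-6) = -12 ✓
  (2) 6 > 0 ✓
  (3) x = 5, target 5 ✓ (first branch holds)
  (4) 4 = 4 × 1, remainder 0 ✓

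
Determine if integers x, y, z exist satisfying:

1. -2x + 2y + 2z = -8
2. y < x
Yes

Take x = 1, y = 0, z = -3. Substituting into each constraint:
  (1) -2(1) + 2(0) + 2(-3) = -8 ✓
  (2) 0 < 1 ✓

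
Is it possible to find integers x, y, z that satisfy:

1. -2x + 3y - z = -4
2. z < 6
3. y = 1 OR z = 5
Yes

Take x = 1, y = 1, z = 5. Substituting into each constraint:
  (1) -2(1) + 3(1) + (-5) = -4 ✓
  (2) 5 < 6 ✓
  (3) y = 1, target 1 ✓ (first branch holds)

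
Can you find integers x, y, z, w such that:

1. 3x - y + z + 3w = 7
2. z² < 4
Yes

Take x = 3, y = 2, z = 0, w = 0. Substituting into each constraint:
  (1) 3(3) + (-2) + 0 + 3(0) = 7 ✓
  (2) z² = (0)² = 0, and 0 < 4 ✓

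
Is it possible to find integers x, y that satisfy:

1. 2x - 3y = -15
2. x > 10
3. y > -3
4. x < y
Yes

Take x = 12, y = 13. Substituting into each constraint:
  (1) 2(12) - 3(13) = -15 ✓
  (2) 12 > 10 ✓
  (3) 13 > -3 ✓
  (4) 12 < 13 ✓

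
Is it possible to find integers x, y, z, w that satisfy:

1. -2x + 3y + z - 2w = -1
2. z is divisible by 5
Yes

Take x = 2, y = 1, z = 0, w = 0. Substituting into each constraint:
  (1) -2(2) + 3(1) + 0 - 2(0) = -1 ✓
  (2) 0 = 5 × 0, remainder 0 ✓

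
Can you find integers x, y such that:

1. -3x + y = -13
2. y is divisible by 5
Yes

Take x = 1, y = -10. Substituting into each constraint:
  (1) -3(1) + (-10) = -13 ✓
  (2) -10 = 5 × -2, remainder 0 ✓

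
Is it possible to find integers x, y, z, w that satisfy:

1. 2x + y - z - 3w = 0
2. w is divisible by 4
Yes

Take x = 0, y = 0, z = 0, w = 0. Substituting into each constraint:
  (1) 2(0) + 0 + 0 - 3(0) = 0 ✓
  (2) 0 = 4 × 0, remainder 0 ✓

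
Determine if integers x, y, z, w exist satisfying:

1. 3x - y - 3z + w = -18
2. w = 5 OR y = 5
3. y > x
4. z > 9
Yes

Take x = 5, y = 8, z = 10, w = 5. Substituting into each constraint:
  (1) 3(5) + (-8) - 3(10) + 5 = -18 ✓
  (2) w = 5, target 5 ✓ (first branch holds)
  (3) 8 > 5 ✓
  (4) 10 > 9 ✓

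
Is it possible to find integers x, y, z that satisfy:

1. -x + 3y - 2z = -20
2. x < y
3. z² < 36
Yes

Take x = -13, y = -11, z = 0. Substituting into each constraint:
  (1) 13 + 3(-11) - 2(0) = -20 ✓
  (2) -13 < -11 ✓
  (3) z² = (0)² = 0, and 0 < 36 ✓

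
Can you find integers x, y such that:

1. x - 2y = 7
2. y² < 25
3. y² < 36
Yes

Take x = 1, y = -3. Substituting into each constraint:
  (1) 1 - 2(-3) = 7 ✓
  (2) y² = (-3)² = 9, and 9 < 25 ✓
  (3) y² = (-3)² = 9, and 9 < 36 ✓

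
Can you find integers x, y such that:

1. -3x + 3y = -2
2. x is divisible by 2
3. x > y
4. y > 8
No

Even the single constraint (-3x + 3y = -2) is infeasible over the integers.

  - -3x + 3y = -2: every term on the left is divisible by 3, so the LHS ≡ 0 (mod 3), but the RHS -2 is not — no integer solution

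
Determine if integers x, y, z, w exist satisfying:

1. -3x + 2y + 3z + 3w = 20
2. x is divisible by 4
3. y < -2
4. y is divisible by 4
Yes

Take x = 0, y = -8, z = 0, w = 12. Substituting into each constraint:
  (1) -3(0) + 2(-8) + 3(0) + 3(12) = 20 ✓
  (2) 0 = 4 × 0, remainder 0 ✓
  (3) -8 < -2 ✓
  (4) -8 = 4 × -2, remainder 0 ✓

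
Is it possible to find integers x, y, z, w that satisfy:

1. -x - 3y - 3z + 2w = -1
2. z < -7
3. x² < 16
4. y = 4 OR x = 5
Yes

Take x = 0, y = 4, z = -9, w = -8. Substituting into each constraint:
  (1) 0 - 3(4) - 3(-9) + 2(-8) = -1 ✓
  (2) -9 < -7 ✓
  (3) x² = (0)² = 0, and 0 < 16 ✓
  (4) y = 4, target 4 ✓ (first branch holds)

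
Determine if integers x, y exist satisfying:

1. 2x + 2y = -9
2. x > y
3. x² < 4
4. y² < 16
No

Even the single constraint (2x + 2y = -9) is infeasible over the integers.

  - 2x + 2y = -9: every term on the left is divisible by 2, so the LHS ≡ 0 (mod 2), but the RHS -9 is not — no integer solution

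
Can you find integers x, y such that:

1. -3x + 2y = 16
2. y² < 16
Yes

Take x = -4, y = 2. Substituting into each constraint:
  (1) -3(-4) + 2(2) = 16 ✓
  (2) y² = (2)² = 4, and 4 < 16 ✓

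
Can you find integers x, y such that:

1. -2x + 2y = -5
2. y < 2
No

Even the single constraint (-2x + 2y = -5) is infeasible over the integers.

  - -2x + 2y = -5: every term on the left is divisible by 2, so the LHS ≡ 0 (mod 2), but the RHS -5 is not — no integer solution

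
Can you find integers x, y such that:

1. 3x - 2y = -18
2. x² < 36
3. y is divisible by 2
Yes

Take x = 2, y = 12. Substituting into each constraint:
  (1) 3(2) - 2(12) = -18 ✓
  (2) x² = (2)² = 4, and 4 < 36 ✓
  (3) 12 = 2 × 6, remainder 0 ✓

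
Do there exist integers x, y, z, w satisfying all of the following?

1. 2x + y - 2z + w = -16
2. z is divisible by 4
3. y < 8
Yes

Take x = 0, y = 0, z = 0, w = -16. Substituting into each constraint:
  (1) 2(0) + 0 - 2(0) + (-16) = -16 ✓
  (2) 0 = 4 × 0, remainder 0 ✓
  (3) 0 < 8 ✓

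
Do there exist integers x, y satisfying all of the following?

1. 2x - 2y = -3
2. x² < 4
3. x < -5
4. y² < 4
No

Even the single constraint (2x - 2y = -3) is infeasible over the integers.

  - 2x - 2y = -3: every term on the left is divisible by 2, so the LHS ≡ 0 (mod 2), but the RHS -3 is not — no integer solution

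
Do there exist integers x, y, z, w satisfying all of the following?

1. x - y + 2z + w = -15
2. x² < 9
Yes

Take x = 0, y = 0, z = -8, w = 1. Substituting into each constraint:
  (1) 0 + 0 + 2(-8) + 1 = -15 ✓
  (2) x² = (0)² = 0, and 0 < 9 ✓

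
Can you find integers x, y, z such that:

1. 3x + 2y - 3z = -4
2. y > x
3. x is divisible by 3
Yes

Take x = 0, y = 1, z = 2. Substituting into each constraint:
  (1) 3(0) + 2(1) - 3(2) = -4 ✓
  (2) 1 > 0 ✓
  (3) 0 = 3 × 0, remainder 0 ✓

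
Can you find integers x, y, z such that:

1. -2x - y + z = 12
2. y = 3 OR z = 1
Yes

Take x = 0, y = -11, z = 1. Substituting into each constraint:
  (1) -2(0) + 11 + 1 = 12 ✓
  (2) z = 1, target 1 ✓ (second branch holds)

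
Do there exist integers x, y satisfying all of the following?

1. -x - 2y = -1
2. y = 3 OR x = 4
Yes

Take x = -5, y = 3. Substituting into each constraint:
  (1) 5 - 2(3) = -1 ✓
  (2) y = 3, target 3 ✓ (first branch holds)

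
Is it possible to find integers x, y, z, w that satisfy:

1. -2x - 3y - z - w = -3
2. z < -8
Yes

Take x = 6, y = 0, z = -9, w = 0. Substituting into each constraint:
  (1) -2(6) - 3(0) + 9 + 0 = -3 ✓
  (2) -9 < -8 ✓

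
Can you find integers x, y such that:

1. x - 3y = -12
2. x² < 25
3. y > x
Yes

Take x = 3, y = 5. Substituting into each constraint:
  (1) 3 - 3(5) = -12 ✓
  (2) x² = (3)² = 9, and 9 < 25 ✓
  (3) 5 > 3 ✓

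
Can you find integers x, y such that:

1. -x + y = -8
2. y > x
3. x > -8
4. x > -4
No

A contradictory subset is {-x + y = -8, y > x}. No integer assignment can satisfy these jointly:

  - -x + y = -8: is a linear equation tying the variables together
  - y > x: bounds one variable relative to another variable

From the equation, x − y = 8, i.e. y − x = -8; but y > x requires y − x ≥ 1. Contradiction.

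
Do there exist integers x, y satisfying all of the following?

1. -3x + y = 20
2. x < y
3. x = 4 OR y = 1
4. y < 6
No

A contradictory subset is {-3x + y = 20, x = 4 OR y = 1, y < 6}. No integer assignment can satisfy these jointly:

  - -3x + y = 20: is a linear equation tying the variables together
  - x = 4 OR y = 1: forces a choice: either x = 4 or y = 1
  - y < 6: bounds one variable relative to a constant

Split on the disjunction (x = 4 OR y = 1):
  • If x = 4: the equation forces y = 32, which contradicts the bound y ≤ 5.
  • If y = 1: with y = 1, every remaining term of the linear equation is divisible by 3, so the left side is ≡ 0 (mod 3); but the right side 19 ≡ 1 (mod 3). No integers can satisfy it.
Both branches are infeasible, so the system has no integer solution.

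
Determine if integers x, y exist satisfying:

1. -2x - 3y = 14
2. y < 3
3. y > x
Yes

Take x = -7, y = 0. Substituting into each constraint:
  (1) -2(-7) - 3(0) = 14 ✓
  (2) 0 < 3 ✓
  (3) 0 > -7 ✓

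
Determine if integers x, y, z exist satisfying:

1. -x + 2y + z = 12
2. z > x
Yes

Take x = 0, y = 5, z = 2. Substituting into each constraint:
  (1) 0 + 2(5) + 2 = 12 ✓
  (2) 2 > 0 ✓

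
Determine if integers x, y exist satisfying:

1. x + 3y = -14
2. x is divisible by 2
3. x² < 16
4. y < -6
No

A contradictory subset is {x + 3y = -14, x² < 16, y < -6}. No integer assignment can satisfy these jointly:

  - x + 3y = -14: is a linear equation tying the variables together
  - x² < 16: restricts x to |x| ≤ 3
  - y < -6: bounds one variable relative to a constant

Range argument: with x ∈ [-3, 3], y ∈ [−∞, -7], the left side of the equation is at most -18, but the right side is -14 > -18. No integer solution exists.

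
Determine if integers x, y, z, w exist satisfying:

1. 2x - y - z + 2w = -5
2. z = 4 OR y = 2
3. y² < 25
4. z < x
Yes

Take x = 2, y = 2, z = 1, w = -3. Substituting into each constraint:
  (1) 2(2) + (-2) + (-1) + 2(-3) = -5 ✓
  (2) y = 2, target 2 ✓ (second branch holds)
  (3) y² = (2)² = 4, and 4 < 25 ✓
  (4) 1 < 2 ✓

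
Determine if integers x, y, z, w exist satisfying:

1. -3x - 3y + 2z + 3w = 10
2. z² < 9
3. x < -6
Yes

Take x = -7, y = 5, z = 2, w = 0. Substituting into each constraint:
  (1) -3(-7) - 3(5) + 2(2) + 3(0) = 10 ✓
  (2) z² = (2)² = 4, and 4 < 9 ✓
  (3) -7 < -6 ✓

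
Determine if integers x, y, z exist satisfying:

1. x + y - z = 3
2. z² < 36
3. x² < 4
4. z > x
Yes

Take x = 0, y = 4, z = 1. Substituting into each constraint:
  (1) 0 + 4 + (-1) = 3 ✓
  (2) z² = (1)² = 1, and 1 < 36 ✓
  (3) x² = (0)² = 0, and 0 < 4 ✓
  (4) 1 > 0 ✓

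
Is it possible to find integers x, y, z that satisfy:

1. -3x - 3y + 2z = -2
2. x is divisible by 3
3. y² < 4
Yes

Take x = 0, y = 0, z = -1. Substituting into each constraint:
  (1) -3(0) - 3(0) + 2(-1) = -2 ✓
  (2) 0 = 3 × 0, remainder 0 ✓
  (3) y² = (0)² = 0, and 0 < 4 ✓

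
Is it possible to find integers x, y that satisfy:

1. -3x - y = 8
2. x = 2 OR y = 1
Yes

Take x = 2, y = -14. Substituting into each constraint:
  (1) -3(2) + 14 = 8 ✓
  (2) x = 2, target 2 ✓ (first branch holds)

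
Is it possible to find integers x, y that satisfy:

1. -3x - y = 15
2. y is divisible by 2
Yes

Take x = -5, y = 0. Substituting into each constraint:
  (1) -3(-5) + 0 = 15 ✓
  (2) 0 = 2 × 0, remainder 0 ✓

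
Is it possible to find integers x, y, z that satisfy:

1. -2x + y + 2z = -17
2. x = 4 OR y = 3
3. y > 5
Yes

Take x = 4, y = 7, z = -8. Substituting into each constraint:
  (1) -2(4) + 7 + 2(-8) = -17 ✓
  (2) x = 4, target 4 ✓ (first branch holds)
  (3) 7 > 5 ✓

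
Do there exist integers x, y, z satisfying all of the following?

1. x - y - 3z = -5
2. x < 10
Yes

Take x = 0, y = 5, z = 0. Substituting into each constraint:
  (1) 0 + (-5) - 3(0) = -5 ✓
  (2) 0 < 10 ✓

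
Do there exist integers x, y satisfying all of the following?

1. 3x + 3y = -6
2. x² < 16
Yes

Take x = -2, y = 0. Substituting into each constraint:
  (1) 3(-2) + 3(0) = -6 ✓
  (2) x² = (-2)² = 4, and 4 < 16 ✓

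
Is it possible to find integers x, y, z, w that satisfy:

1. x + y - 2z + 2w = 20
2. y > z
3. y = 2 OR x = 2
Yes

Take x = 2, y = 0, z = -1, w = 8. Substituting into each constraint:
  (1) 2 + 0 - 2(-1) + 2(8) = 20 ✓
  (2) 0 > -1 ✓
  (3) x = 2, target 2 ✓ (second branch holds)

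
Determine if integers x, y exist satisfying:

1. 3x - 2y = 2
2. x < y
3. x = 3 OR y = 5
Yes

Take x = 4, y = 5. Substituting into each constraint:
  (1) 3(4) - 2(5) = 2 ✓
  (2) 4 < 5 ✓
  (3) y = 5, target 5 ✓ (second branch holds)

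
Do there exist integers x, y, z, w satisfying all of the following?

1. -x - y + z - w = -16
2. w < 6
Yes

Take x = 0, y = 11, z = 0, w = 5. Substituting into each constraint:
  (1) 0 + (-11) + 0 + (-5) = -16 ✓
  (2) 5 < 6 ✓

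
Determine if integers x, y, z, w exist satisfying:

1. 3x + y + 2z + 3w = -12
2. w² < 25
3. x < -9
Yes

Take x = -10, y = 0, z = 9, w = 0. Substituting into each constraint:
  (1) 3(-10) + 0 + 2(9) + 3(0) = -12 ✓
  (2) w² = (0)² = 0, and 0 < 25 ✓
  (3) -10 < -9 ✓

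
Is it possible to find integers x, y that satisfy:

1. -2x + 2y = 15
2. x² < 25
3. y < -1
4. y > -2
No

Even the single constraint (-2x + 2y = 15) is infeasible over the integers.

  - -2x + 2y = 15: every term on the left is divisible by 2, so the LHS ≡ 0 (mod 2), but the RHS 15 is not — no integer solution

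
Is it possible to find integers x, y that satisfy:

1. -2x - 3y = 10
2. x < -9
Yes

Take x = -11, y = 4. Substituting into each constraint:
  (1) -2(-11) - 3(4) = 10 ✓
  (2) -11 < -9 ✓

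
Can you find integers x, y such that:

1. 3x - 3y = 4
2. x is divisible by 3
No

Even the single constraint (3x - 3y = 4) is infeasible over the integers.

  - 3x - 3y = 4: every term on the left is divisible by 3, so the LHS ≡ 0 (mod 3), but the RHS 4 is not — no integer solution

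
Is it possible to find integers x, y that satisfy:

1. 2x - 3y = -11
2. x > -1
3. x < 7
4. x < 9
Yes

Take x = 2, y = 5. Substituting into each constraint:
  (1) 2(2) - 3(5) = -11 ✓
  (2) 2 > -1 ✓
  (3) 2 < 7 ✓
  (4) 2 < 9 ✓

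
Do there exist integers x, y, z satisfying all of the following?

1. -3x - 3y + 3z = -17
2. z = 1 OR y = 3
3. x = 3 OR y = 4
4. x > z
No

Even the single constraint (-3x - 3y + 3z = -17) is infeasible over the integers.

  - -3x - 3y + 3z = -17: every term on the left is divisible by 3, so the LHS ≡ 0 (mod 3), but the RHS -17 is not — no integer solution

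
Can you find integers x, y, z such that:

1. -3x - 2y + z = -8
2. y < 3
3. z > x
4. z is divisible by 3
Yes

Take x = 4, y = 1, z = 6. Substituting into each constraint:
  (1) -3(4) - 2(1) + 6 = -8 ✓
  (2) 1 < 3 ✓
  (3) 6 > 4 ✓
  (4) 6 = 3 × 2, remainder 0 ✓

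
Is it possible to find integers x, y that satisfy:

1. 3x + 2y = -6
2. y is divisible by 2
Yes

Take x = -2, y = 0. Substituting into each constraint:
  (1) 3(-2) + 2(0) = -6 ✓
  (2) 0 = 2 × 0, remainder 0 ✓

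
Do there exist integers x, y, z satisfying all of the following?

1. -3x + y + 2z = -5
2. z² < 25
Yes

Take x = 2, y = 1, z = 0. Substituting into each constraint:
  (1) -3(2) + 1 + 2(0) = -5 ✓
  (2) z² = (0)² = 0, and 0 < 25 ✓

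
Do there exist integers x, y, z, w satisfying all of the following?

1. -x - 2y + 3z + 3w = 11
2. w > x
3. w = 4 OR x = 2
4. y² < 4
Yes

Take x = 3, y = -1, z = 0, w = 4. Substituting into each constraint:
  (1) (-3) - 2(-1) + 3(0) + 3(4) = 11 ✓
  (2) 4 > 3 ✓
  (3) w = 4, target 4 ✓ (first branch holds)
  (4) y² = (-1)² = 1, and 1 < 4 ✓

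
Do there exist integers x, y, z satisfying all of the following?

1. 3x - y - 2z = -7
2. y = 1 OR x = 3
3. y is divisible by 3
Yes

Take x = 3, y = 6, z = 5. Substituting into each constraint:
  (1) 3(3) + (-6) - 2(5) = -7 ✓
  (2) x = 3, target 3 ✓ (second branch holds)
  (3) 6 = 3 × 2, remainder 0 ✓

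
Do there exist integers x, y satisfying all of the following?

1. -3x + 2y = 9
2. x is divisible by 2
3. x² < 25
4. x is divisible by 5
No

A contradictory subset is {-3x + 2y = 9, x is divisible by 2}. No integer assignment can satisfy these jointly:

  - -3x + 2y = 9: is a linear equation tying the variables together
  - x is divisible by 2: restricts x to multiples of 2

Modular obstruction: writing x = 2x', every remaining term of the linear equation is divisible by 2, so the left side is ≡ 0 (mod 2); but the right side 9 ≡ 1 (mod 2). No integers can satisfy it.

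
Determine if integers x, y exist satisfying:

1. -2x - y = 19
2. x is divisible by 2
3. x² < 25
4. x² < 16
Yes

Take x = 0, y = -19. Substituting into each constraint:
  (1) -2(0) + 19 = 19 ✓
  (2) 0 = 2 × 0, remainder 0 ✓
  (3) x² = (0)² = 0, and 0 < 25 ✓
  (4) x² = (0)² = 0, and 0 < 16 ✓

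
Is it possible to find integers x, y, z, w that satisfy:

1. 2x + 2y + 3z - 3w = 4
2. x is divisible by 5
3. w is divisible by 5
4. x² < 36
Yes

Take x = 0, y = 2, z = 0, w = 0. Substituting into each constraint:
  (1) 2(0) + 2(2) + 3(0) - 3(0) = 4 ✓
  (2) 0 = 5 × 0, remainder 0 ✓
  (3) 0 = 5 × 0, remainder 0 ✓
  (4) x² = (0)² = 0, and 0 < 36 ✓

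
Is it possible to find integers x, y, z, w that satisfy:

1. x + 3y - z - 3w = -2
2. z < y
Yes

Take x = -3, y = 0, z = -1, w = 0. Substituting into each constraint:
  (1) (-3) + 3(0) + 1 - 3(0) = -2 ✓
  (2) -1 < 0 ✓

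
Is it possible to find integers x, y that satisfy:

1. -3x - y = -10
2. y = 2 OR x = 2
Yes

Take x = 2, y = 4. Substituting into each constraint:
  (1) -3(2) + (-4) = -10 ✓
  (2) x = 2, target 2 ✓ (second branch holds)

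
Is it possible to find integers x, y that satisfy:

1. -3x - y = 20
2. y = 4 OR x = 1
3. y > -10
Yes

Take x = -8, y = 4. Substituting into each constraint:
  (1) -3(-8) + (-4) = 20 ✓
  (2) y = 4, target 4 ✓ (first branch holds)
  (3) 4 > -10 ✓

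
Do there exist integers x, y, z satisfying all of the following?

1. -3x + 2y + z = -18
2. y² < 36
Yes

Take x = 0, y = 0, z = -18. Substituting into each constraint:
  (1) -3(0) + 2(0) + (-18) = -18 ✓
  (2) y² = (0)² = 0, and 0 < 36 ✓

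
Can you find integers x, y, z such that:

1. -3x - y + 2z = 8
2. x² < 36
Yes

Take x = -3, y = 1, z = 0. Substituting into each constraint:
  (1) -3(-3) + (-1) + 2(0) = 8 ✓
  (2) x² = (-3)² = 9, and 9 < 36 ✓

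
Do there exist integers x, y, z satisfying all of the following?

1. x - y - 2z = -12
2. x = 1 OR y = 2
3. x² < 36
Yes

Take x = -2, y = 2, z = 4. Substituting into each constraint:
  (1) (-2) + (-2) - 2(4) = -12 ✓
  (2) y = 2, target 2 ✓ (second branch holds)
  (3) x² = (-2)² = 4, and 4 < 36 ✓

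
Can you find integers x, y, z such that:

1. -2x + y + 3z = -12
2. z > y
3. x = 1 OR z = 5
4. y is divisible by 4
Yes

Take x = 1, y = -4, z = -2. Substituting into each constraint:
  (1) -2(1) + (-4) + 3(-2) = -12 ✓
  (2) -2 > -4 ✓
  (3) x = 1, target 1 ✓ (first branch holds)
  (4) -4 = 4 × -1, remainder 0 ✓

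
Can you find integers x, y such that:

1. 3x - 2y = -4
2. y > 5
Yes

Take x = 4, y = 8. Substituting into each constraint:
  (1) 3(4) - 2(8) = -4 ✓
  (2) 8 > 5 ✓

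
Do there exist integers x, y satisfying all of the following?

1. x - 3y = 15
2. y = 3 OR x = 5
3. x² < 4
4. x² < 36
No

A contradictory subset is {x - 3y = 15, y = 3 OR x = 5, x² < 4}. No integer assignment can satisfy these jointly:

  - x - 3y = 15: is a linear equation tying the variables together
  - y = 3 OR x = 5: forces a choice: either y = 3 or x = 5
  - x² < 4: restricts x to |x| ≤ 1

Split on the disjunction (y = 3 OR x = 5):
  • If y = 3: the equation forces x = 24, but x² < 4 requires |x| ≤ 1.
  • If x = 5: this contradicts x² < 4, which requires |x| ≤ 1.
Both branches are infeasible, so the system has no integer solution.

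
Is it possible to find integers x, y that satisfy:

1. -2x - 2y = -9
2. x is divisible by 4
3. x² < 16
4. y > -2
No

Even the single constraint (-2x - 2y = -9) is infeasible over the integers.

  - -2x - 2y = -9: every term on the left is divisible by 2, so the LHS ≡ 0 (mod 2), but the RHS -9 is not — no integer solution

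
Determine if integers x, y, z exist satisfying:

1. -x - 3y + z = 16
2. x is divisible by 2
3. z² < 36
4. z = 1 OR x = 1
Yes

Take x = 6, y = -7, z = 1. Substituting into each constraint:
  (1) (-6) - 3(-7) + 1 = 16 ✓
  (2) 6 = 2 × 3, remainder 0 ✓
  (3) z² = (1)² = 1, and 1 < 36 ✓
  (4) z = 1, target 1 ✓ (first branch holds)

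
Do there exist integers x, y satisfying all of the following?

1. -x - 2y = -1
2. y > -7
Yes

Take x = 1, y = 0. Substituting into each constraint:
  (1) (-1) - 2(0) = -1 ✓
  (2) 0 > -7 ✓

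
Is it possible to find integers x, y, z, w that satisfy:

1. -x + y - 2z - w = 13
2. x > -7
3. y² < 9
Yes

Take x = 1, y = 0, z = -7, w = 0. Substituting into each constraint:
  (1) (-1) + 0 - 2(-7) + 0 = 13 ✓
  (2) 1 > -7 ✓
  (3) y² = (0)² = 0, and 0 < 9 ✓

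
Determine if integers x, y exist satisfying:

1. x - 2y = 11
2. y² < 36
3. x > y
Yes

Take x = 11, y = 0. Substituting into each constraint:
  (1) 11 - 2(0) = 11 ✓
  (2) y² = (0)² = 0, and 0 < 36 ✓
  (3) 11 > 0 ✓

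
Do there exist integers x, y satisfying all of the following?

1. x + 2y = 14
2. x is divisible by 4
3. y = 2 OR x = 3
No

The full constraint system is jointly infeasible over the integers. Each constraint and what it forces:

  - x + 2y = 14: is a linear equation tying the variables together
  - x is divisible by 4: restricts x to multiples of 4
  - y = 2 OR x = 3: forces a choice: either y = 2 or x = 3

Split on the disjunction (y = 2 OR x = 3):
  • If y = 2: with y = 2, writing x = 4x', every remaining term of the linear equation is divisible by 4, so the left side is ≡ 0 (mod 4); but the right side 10 ≡ 2 (mod 4). No integers can satisfy it.
  • If x = 3: this contradicts the divisibility constraint — 3 is not a multiple of 4.
Both branches are infeasible, so the system has no integer solution.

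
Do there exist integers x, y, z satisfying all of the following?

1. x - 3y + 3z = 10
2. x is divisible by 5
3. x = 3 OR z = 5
Yes

Take x = 10, y = 5, z = 5. Substituting into each constraint:
  (1) 10 - 3(5) + 3(5) = 10 ✓
  (2) 10 = 5 × 2, remainder 0 ✓
  (3) z = 5, target 5 ✓ (second branch holds)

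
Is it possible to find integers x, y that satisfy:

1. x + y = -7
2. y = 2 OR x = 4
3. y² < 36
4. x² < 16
No

A contradictory subset is {x + y = -7, y = 2 OR x = 4, x² < 16}. No integer assignment can satisfy these jointly:

  - x + y = -7: is a linear equation tying the variables together
  - y = 2 OR x = 4: forces a choice: either y = 2 or x = 4
  - x² < 16: restricts x to |x| ≤ 3

Split on the disjunction (y = 2 OR x = 4):
  • If y = 2: the equation forces x = -9, but x² < 16 requires |x| ≤ 3.
  • If x = 4: this contradicts x² < 16, which requires |x| ≤ 3.
Both branches are infeasible, so the system has no integer solution.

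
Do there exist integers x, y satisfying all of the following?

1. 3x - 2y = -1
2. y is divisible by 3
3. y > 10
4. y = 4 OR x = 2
No

A contradictory subset is {3x - 2y = -1, y > 10, y = 4 OR x = 2}. No integer assignment can satisfy these jointly:

  - 3x - 2y = -1: is a linear equation tying the variables together
  - y > 10: bounds one variable relative to a constant
  - y = 4 OR x = 2: forces a choice: either y = 4 or x = 2

Split on the disjunction (y = 4 OR x = 2):
  • If y = 4: this contradicts the bound y ≥ 11.
  • If x = 2: with x = 2, every remaining term of the linear equation is divisible by 2, so the left side is ≡ 0 (mod 2); but the right side -7 ≡ 1 (mod 2). No integers can satisfy it.
Both branches are infeasible, so the system has no integer solution.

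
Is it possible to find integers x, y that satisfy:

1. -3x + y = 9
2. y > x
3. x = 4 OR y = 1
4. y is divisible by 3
Yes

Take x = 4, y = 21. Substituting into each constraint:
  (1) -3(4) + 21 = 9 ✓
  (2) 21 > 4 ✓
  (3) x = 4, target 4 ✓ (first branch holds)
  (4) 21 = 3 × 7, remainder 0 ✓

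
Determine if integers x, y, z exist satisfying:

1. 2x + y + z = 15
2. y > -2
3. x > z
Yes

Take x = 1, y = 13, z = 0. Substituting into each constraint:
  (1) 2(1) + 13 + 0 = 15 ✓
  (2) 13 > -2 ✓
  (3) 1 > 0 ✓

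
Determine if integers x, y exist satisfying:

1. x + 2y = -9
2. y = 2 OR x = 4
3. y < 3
Yes

Take x = -13, y = 2. Substituting into each constraint:
  (1) (-13) + 2(2) = -9 ✓
  (2) y = 2, target 2 ✓ (first branch holds)
  (3) 2 < 3 ✓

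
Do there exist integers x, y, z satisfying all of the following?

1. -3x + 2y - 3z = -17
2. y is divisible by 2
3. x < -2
Yes

Take x = -3, y = 2, z = 10. Substituting into each constraint:
  (1) -3(-3) + 2(2) - 3(10) = -17 ✓
  (2) 2 = 2 × 1, remainder 0 ✓
  (3) -3 < -2 ✓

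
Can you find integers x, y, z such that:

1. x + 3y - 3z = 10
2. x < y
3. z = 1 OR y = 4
Yes

Take x = 1, y = 4, z = 1. Substituting into each constraint:
  (1) 1 + 3(4) - 3(1) = 10 ✓
  (2) 1 < 4 ✓
  (3) z = 1, target 1 ✓ (first branch holds)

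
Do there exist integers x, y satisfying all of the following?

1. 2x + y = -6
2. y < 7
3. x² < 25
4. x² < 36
Yes

Take x = 0, y = -6. Substituting into each constraint:
  (1) 2(0) + (-6) = -6 ✓
  (2) -6 < 7 ✓
  (3) x² = (0)² = 0, and 0 < 25 ✓
  (4) x² = (0)² = 0, and 0 < 36 ✓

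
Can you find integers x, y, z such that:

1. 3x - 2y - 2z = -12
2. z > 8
Yes

Take x = 2, y = 0, z = 9. Substituting into each constraint:
  (1) 3(2) - 2(0) - 2(9) = -12 ✓
  (2) 9 > 8 ✓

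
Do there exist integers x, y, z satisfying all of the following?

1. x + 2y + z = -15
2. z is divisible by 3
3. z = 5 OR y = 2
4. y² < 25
Yes

Take x = -19, y = 2, z = 0. Substituting into each constraint:
  (1) (-19) + 2(2) + 0 = -15 ✓
  (2) 0 = 3 × 0, remainder 0 ✓
  (3) y = 2, target 2 ✓ (second branch holds)
  (4) y² = (2)² = 4, and 4 < 25 ✓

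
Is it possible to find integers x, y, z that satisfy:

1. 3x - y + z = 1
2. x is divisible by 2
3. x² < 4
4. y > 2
Yes

Take x = 0, y = 3, z = 4. Substituting into each constraint:
  (1) 3(0) + (-3) + 4 = 1 ✓
  (2) 0 = 2 × 0, remainder 0 ✓
  (3) x² = (0)² = 0, and 0 < 4 ✓
  (4) 3 > 2 ✓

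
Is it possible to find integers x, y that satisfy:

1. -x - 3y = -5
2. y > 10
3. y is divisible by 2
Yes

Take x = -31, y = 12. Substituting into each constraint:
  (1) 31 - 3(12) = -5 ✓
  (2) 12 > 10 ✓
  (3) 12 = 2 × 6, remainder 0 ✓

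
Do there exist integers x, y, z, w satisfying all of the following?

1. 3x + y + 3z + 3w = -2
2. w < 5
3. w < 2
Yes

Take x = 0, y = -2, z = 0, w = 0. Substituting into each constraint:
  (1) 3(0) + (-2) + 3(0) + 3(0) = -2 ✓
  (2) 0 < 5 ✓
  (3) 0 < 2 ✓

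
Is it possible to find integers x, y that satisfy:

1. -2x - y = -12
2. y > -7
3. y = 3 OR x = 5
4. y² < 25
Yes

Take x = 5, y = 2. Substituting into each constraint:
  (1) -2(5) + (-2) = -12 ✓
  (2) 2 > -7 ✓
  (3) x = 5, target 5 ✓ (second branch holds)
  (4) y² = (2)² = 4, and 4 < 25 ✓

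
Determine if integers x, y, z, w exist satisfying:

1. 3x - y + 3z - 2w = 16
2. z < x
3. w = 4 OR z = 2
Yes

Take x = 1, y = -21, z = 0, w = 4. Substituting into each constraint:
  (1) 3(1) + 21 + 3(0) - 2(4) = 16 ✓
  (2) 0 < 1 ✓
  (3) w = 4, target 4 ✓ (first branch holds)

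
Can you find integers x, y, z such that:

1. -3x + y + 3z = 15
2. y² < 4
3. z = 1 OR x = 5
Yes

Take x = -4, y = 0, z = 1. Substituting into each constraint:
  (1) -3(-4) + 0 + 3(1) = 15 ✓
  (2) y² = (0)² = 0, and 0 < 4 ✓
  (3) z = 1, target 1 ✓ (first branch holds)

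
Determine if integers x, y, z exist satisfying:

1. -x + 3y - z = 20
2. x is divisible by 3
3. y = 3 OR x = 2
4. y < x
Yes

Take x = 6, y = 3, z = -17. Substituting into each constraint:
  (1) (-6) + 3(3) + 17 = 20 ✓
  (2) 6 = 3 × 2, remainder 0 ✓
  (3) y = 3, target 3 ✓ (first branch holds)
  (4) 3 < 6 ✓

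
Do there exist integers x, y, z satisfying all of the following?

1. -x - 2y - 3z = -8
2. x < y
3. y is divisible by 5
Yes

Take x = -1, y = 0, z = 3. Substituting into each constraint:
  (1) 1 - 2(0) - 3(3) = -8 ✓
  (2) -1 < 0 ✓
  (3) 0 = 5 × 0, remainder 0 ✓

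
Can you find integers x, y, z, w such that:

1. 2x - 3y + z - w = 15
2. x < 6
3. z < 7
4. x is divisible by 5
Yes

Take x = 0, y = 0, z = 0, w = -15. Substituting into each constraint:
  (1) 2(0) - 3(0) + 0 + 15 = 15 ✓
  (2) 0 < 6 ✓
  (3) 0 < 7 ✓
  (4) 0 = 5 × 0, remainder 0 ✓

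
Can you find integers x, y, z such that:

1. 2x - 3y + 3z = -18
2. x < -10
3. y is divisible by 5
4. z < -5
Yes

Take x = -15, y = -10, z = -6. Substituting into each constraint:
  (1) 2(-15) - 3(-10) + 3(-6) = -18 ✓
  (2) -15 < -10 ✓
  (3) -10 = 5 × -2, remainder 0 ✓
  (4) -6 < -5 ✓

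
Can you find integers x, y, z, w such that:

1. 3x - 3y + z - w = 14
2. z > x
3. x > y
Yes

Take x = 0, y = -1, z = 1, w = -10. Substituting into each constraint:
  (1) 3(0) - 3(-1) + 1 + 10 = 14 ✓
  (2) 1 > 0 ✓
  (3) 0 > -1 ✓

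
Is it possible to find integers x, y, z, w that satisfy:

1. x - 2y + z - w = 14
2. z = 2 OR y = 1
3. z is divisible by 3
Yes

Take x = 0, y = 1, z = 0, w = -16. Substituting into each constraint:
  (1) 0 - 2(1) + 0 + 16 = 14 ✓
  (2) y = 1, target 1 ✓ (second branch holds)
  (3) 0 = 3 × 0, remainder 0 ✓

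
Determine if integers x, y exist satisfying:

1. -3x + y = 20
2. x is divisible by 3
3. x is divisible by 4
Yes

Take x = 0, y = 20. Substituting into each constraint:
  (1) -3(0) + 20 = 20 ✓
  (2) 0 = 3 × 0, remainder 0 ✓
  (3) 0 = 4 × 0, remainder 0 ✓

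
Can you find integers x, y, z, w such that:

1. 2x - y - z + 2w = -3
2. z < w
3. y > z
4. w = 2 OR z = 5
Yes

Take x = -2, y = 2, z = 1, w = 2. Substituting into each constraint:
  (1) 2(-2) + (-2) + (-1) + 2(2) = -3 ✓
  (2) 1 < 2 ✓
  (3) 2 > 1 ✓
  (4) w = 2, target 2 ✓ (first branch holds)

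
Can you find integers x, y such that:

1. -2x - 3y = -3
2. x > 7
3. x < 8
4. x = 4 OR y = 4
No

A contradictory subset is {x > 7, x < 8}. No integer assignment can satisfy these jointly:

  - x > 7: bounds one variable relative to a constant
  - x < 8: bounds one variable relative to a constant

Direct contradiction: the bounds on x require x ≥ 8 and x ≤ 7 simultaneously, which is empty.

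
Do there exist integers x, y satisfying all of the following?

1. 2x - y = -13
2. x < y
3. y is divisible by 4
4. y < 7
No

A contradictory subset is {2x - y = -13, y is divisible by 4}. No integer assignment can satisfy these jointly:

  - 2x - y = -13: is a linear equation tying the variables together
  - y is divisible by 4: restricts y to multiples of 4

Modular obstruction: writing y = 4y', every remaining term of the linear equation is divisible by 2, so the left side is ≡ 0 (mod 2); but the right side -13 ≡ 1 (mod 2). No integers can satisfy it.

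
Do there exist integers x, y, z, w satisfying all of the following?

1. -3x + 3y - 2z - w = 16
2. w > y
Yes

Take x = 1, y = 0, z = -10, w = 1. Substituting into each constraint:
  (1) -3(1) + 3(0) - 2(-10) + (-1) = 16 ✓
  (2) 1 > 0 ✓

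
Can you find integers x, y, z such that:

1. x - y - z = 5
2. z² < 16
Yes

Take x = 0, y = -5, z = 0. Substituting into each constraint:
  (1) 0 + 5 + 0 = 5 ✓
  (2) z² = (0)² = 0, and 0 < 16 ✓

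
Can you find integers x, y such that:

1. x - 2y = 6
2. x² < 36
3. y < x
Yes

Take x = -4, y = -5. Substituting into each constraint:
  (1) (-4) - 2(-5) = 6 ✓
  (2) x² = (-4)² = 16, and 16 < 36 ✓
  (3) -5 < -4 ✓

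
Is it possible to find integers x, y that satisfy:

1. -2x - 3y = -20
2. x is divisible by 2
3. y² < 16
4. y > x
No

A contradictory subset is {-2x - 3y = -20, y² < 16, y > x}. No integer assignment can satisfy these jointly:

  - -2x - 3y = -20: is a linear equation tying the variables together
  - y² < 16: restricts y to |y| ≤ 3
  - y > x: bounds one variable relative to another variable

Propagating the comparison: x < y and y ≤ 3 give x ≤ 2. Range argument: with x ∈ [−∞, 2], y ∈ [-3, 3], the left side of the equation is at least -13, but the right side is -20 < -13. No integer solution exists.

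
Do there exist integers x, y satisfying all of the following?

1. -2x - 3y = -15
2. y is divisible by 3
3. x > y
Yes

Take x = 12, y = -3. Substituting into each constraint:
  (1) -2(12) - 3(-3) = -15 ✓
  (2) -3 = 3 × -1, remainder 0 ✓
  (3) 12 > -3 ✓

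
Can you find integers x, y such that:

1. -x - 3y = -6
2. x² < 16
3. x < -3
No

A contradictory subset is {x² < 16, x < -3}. No integer assignment can satisfy these jointly:

  - x² < 16: restricts x to |x| ≤ 3
  - x < -3: bounds one variable relative to a constant

Direct contradiction: the bounds on x require x ≥ -3 and x ≤ -4 simultaneously, which is empty.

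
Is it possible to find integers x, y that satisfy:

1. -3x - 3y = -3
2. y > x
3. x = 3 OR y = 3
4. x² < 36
Yes

Take x = -2, y = 3. Substituting into each constraint:
  (1) -3(-2) - 3(3) = -3 ✓
  (2) 3 > -2 ✓
  (3) y = 3, target 3 ✓ (second branch holds)
  (4) x² = (-2)² = 4, and 4 < 36 ✓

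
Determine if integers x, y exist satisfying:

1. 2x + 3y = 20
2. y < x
Yes

Take x = 7, y = 2. Substituting into each constraint:
  (1) 2(7) + 3(2) = 20 ✓
  (2) 2 < 7 ✓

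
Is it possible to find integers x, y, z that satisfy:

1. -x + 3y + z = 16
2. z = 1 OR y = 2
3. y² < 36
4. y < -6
No

A contradictory subset is {y² < 36, y < -6}. No integer assignment can satisfy these jointly:

  - y² < 36: restricts y to |y| ≤ 5
  - y < -6: bounds one variable relative to a constant

Direct contradiction: the bounds on y require y ≥ -5 and y ≤ -7 simultaneously, which is empty.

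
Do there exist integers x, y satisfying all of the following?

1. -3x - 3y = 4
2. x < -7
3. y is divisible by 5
No

Even the single constraint (-3x - 3y = 4) is infeasible over the integers.

  - -3x - 3y = 4: every term on the left is divisible by 3, so the LHS ≡ 0 (mod 3), but the RHS 4 is not — no integer solution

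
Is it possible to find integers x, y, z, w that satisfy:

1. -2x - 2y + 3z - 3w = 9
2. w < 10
Yes

Take x = -6, y = 0, z = 0, w = 1. Substituting into each constraint:
  (1) -2(-6) - 2(0) + 3(0) - 3(1) = 9 ✓
  (2) 1 < 10 ✓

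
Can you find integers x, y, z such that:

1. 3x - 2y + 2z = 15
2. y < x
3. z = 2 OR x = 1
Yes

Take x = 9, y = 8, z = 2. Substituting into each constraint:
  (1) 3(9) - 2(8) + 2(2) = 15 ✓
  (2) 8 < 9 ✓
  (3) z = 2, target 2 ✓ (first branch holds)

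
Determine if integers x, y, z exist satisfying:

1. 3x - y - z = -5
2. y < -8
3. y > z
Yes

Take x = -8, y = -9, z = -10. Substituting into each constraint:
  (1) 3(-8) + 9 + 10 = -5 ✓
  (2) -9 < -8 ✓
  (3) -9 > -10 ✓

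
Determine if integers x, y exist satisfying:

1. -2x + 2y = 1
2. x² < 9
No

Even the single constraint (-2x + 2y = 1) is infeasible over the integers.

  - -2x + 2y = 1: every term on the left is divisible by 2, so the LHS ≡ 0 (mod 2), but the RHS 1 is not — no integer solution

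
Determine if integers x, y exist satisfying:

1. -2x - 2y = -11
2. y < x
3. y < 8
No

Even the single constraint (-2x - 2y = -11) is infeasible over the integers.

  - -2x - 2y = -11: every term on the left is divisible by 2, so the LHS ≡ 0 (mod 2), but the RHS -11 is not — no integer solution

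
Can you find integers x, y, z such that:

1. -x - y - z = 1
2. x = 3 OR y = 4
Yes

Take x = 0, y = 4, z = -5. Substituting into each constraint:
  (1) 0 + (-4) + 5 = 1 ✓
  (2) y = 4, target 4 ✓ (second branch holds)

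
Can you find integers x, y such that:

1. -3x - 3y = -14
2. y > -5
No

Even the single constraint (-3x - 3y = -14) is infeasible over the integers.

  - -3x - 3y = -14: every term on the left is divisible by 3, so the LHS ≡ 0 (mod 3), but the RHS -14 is not — no integer solution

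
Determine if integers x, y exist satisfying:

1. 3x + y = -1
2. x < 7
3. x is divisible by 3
Yes

Take x = 0, y = -1. Substituting into each constraint:
  (1) 3(0) + (-1) = -1 ✓
  (2) 0 < 7 ✓
  (3) 0 = 3 × 0, remainder 0 ✓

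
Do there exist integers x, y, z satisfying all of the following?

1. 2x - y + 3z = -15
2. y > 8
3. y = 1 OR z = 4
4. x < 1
Yes

Take x = 0, y = 27, z = 4. Substituting into each constraint:
  (1) 2(0) + (-27) + 3(4) = -15 ✓
  (2) 27 > 8 ✓
  (3) z = 4, target 4 ✓ (second branch holds)
  (4) 0 < 1 ✓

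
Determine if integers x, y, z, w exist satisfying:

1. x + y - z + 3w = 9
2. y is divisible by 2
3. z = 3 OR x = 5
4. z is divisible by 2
Yes

Take x = 5, y = 0, z = 2, w = 2. Substituting into each constraint:
  (1) 5 + 0 + (-2) + 3(2) = 9 ✓
  (2) 0 = 2 × 0, remainder 0 ✓
  (3) x = 5, target 5 ✓ (second branch holds)
  (4) 2 = 2 × 1, remainder 0 ✓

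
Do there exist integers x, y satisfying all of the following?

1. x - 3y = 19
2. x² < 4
Yes

Take x = 1, y = -6. Substituting into each constraint:
  (1) 1 - 3(-6) = 19 ✓
  (2) x² = (1)² = 1, and 1 < 4 ✓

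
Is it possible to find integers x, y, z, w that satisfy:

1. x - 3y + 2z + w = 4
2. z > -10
Yes

Take x = 0, y = 0, z = 2, w = 0. Substituting into each constraint:
  (1) 0 - 3(0) + 2(2) + 0 = 4 ✓
  (2) 2 > -10 ✓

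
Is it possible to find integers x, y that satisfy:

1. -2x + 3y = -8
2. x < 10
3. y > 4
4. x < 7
No

A contradictory subset is {-2x + 3y = -8, y > 4, x < 7}. No integer assignment can satisfy these jointly:

  - -2x + 3y = -8: is a linear equation tying the variables together
  - y > 4: bounds one variable relative to a constant
  - x < 7: bounds one variable relative to a constant

Range argument: with x ∈ [−∞, 6], y ∈ [5, ∞], the left side of the equation is at least 3, but the right side is -8 < 3. No integer solution exists.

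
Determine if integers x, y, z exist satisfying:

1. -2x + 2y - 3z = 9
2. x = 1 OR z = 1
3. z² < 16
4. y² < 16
Yes

Take x = -7, y = -1, z = 1. Substituting into each constraint:
  (1) -2(-7) + 2(-1) - 3(1) = 9 ✓
  (2) z = 1, target 1 ✓ (second branch holds)
  (3) z² = (1)² = 1, and 1 < 16 ✓
  (4) y² = (-1)² = 1, and 1 < 16 ✓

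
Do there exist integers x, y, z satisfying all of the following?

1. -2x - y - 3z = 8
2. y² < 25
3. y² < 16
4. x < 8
Yes

Take x = -4, y = 0, z = 0. Substituting into each constraint:
  (1) -2(-4) + 0 - 3(0) = 8 ✓
  (2) y² = (0)² = 0, and 0 < 25 ✓
  (3) y² = (0)² = 0, and 0 < 16 ✓
  (4) -4 < 8 ✓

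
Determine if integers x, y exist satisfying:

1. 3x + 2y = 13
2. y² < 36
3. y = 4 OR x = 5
Yes

Take x = 5, y = -1. Substituting into each constraint:
  (1) 3(5) + 2(-1) = 13 ✓
  (2) y² = (-1)² = 1, and 1 < 36 ✓
  (3) x = 5, target 5 ✓ (second branch holds)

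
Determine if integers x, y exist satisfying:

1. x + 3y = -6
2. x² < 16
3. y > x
Yes

Take x = -3, y = -1. Substituting into each constraint:
  (1) (-3) + 3(-1) = -6 ✓
  (2) x² = (-3)² = 9, and 9 < 16 ✓
  (3) -1 > -3 ✓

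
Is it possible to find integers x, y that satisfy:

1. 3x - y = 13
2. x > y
Yes

Take x = 5, y = 2. Substituting into each constraint:
  (1) 3(5) + (-2) = 13 ✓
  (2) 5 > 2 ✓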